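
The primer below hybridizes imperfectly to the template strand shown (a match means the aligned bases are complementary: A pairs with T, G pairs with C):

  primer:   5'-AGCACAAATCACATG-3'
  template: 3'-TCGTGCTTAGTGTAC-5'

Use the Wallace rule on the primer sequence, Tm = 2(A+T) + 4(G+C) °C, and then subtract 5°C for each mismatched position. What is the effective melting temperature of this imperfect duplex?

Primer base counts: A=7, T=2, G=2, C=4 → A+T=9, G+C=6
Perfect-match Tm = 2(9) + 4(6) = 18 + 24 = 42°C
Mismatches (positions where the bases are not complementary): 1 (at position 6)
Effective Tm = 42 − 1×5 = 42 − 5 = 37°C

37°C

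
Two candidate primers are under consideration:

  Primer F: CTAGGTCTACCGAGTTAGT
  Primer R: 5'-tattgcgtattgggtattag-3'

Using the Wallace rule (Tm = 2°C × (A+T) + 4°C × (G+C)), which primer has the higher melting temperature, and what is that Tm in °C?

Primer F, 56°C

Primer F: A+T=10, G+C=9 → Tm = 2(10)+4(9) = 56°C
Primer R: A+T=13, G+C=7 → Tm = 2(13)+4(7) = 54°C
56°C vs 54°C → primer F is higher.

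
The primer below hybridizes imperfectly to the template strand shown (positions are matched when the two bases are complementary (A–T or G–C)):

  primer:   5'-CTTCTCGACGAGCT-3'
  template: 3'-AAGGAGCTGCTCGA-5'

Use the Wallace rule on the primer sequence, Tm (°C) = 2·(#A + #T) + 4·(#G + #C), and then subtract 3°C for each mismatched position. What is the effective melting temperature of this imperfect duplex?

Primer base counts: A=2, T=4, G=3, C=5 → A+T=6, G+C=8
Perfect-match Tm = 2(6) + 4(8) = 12 + 32 = 44°C
Mismatches (positions where the bases are not complementary): 2 (at positions 1, 3)
Effective Tm = 44 − 2×3 = 44 − 6 = 38°C

38°C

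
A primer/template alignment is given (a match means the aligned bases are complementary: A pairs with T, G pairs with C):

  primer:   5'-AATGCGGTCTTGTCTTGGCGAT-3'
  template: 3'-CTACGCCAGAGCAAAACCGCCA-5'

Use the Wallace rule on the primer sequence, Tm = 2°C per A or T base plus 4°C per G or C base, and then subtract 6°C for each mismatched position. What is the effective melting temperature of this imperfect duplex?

Primer base counts: A=3, T=8, G=7, C=4 → A+T=11, G+C=11
Perfect-match Tm = 2(11) + 4(11) = 22 + 44 = 66°C
Mismatches (positions where the bases are not complementary): 4 (at positions 1, 11, 14, 21)
Effective Tm = 66 − 4×6 = 66 − 24 = 42°C

42°C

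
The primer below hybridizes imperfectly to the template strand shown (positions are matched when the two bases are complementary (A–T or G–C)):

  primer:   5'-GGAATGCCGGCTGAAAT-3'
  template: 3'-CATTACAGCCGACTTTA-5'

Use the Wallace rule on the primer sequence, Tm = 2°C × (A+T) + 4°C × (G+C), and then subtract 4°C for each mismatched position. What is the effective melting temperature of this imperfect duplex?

44°C

Primer base counts: A=5, T=3, G=6, C=3 → A+T=8, G+C=9
Perfect-match Tm = 2(8) + 4(9) = 16 + 36 = 52°C
Mismatches (positions where the bases are not complementary): 2 (at positions 2, 7)
Effective Tm = 52 − 2×4 = 52 − 8 = 44°C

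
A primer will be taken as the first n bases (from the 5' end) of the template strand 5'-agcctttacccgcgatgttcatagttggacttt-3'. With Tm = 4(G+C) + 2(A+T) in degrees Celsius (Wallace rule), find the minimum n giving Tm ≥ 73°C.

First 24 bases: AGCCTTTACCCGCGATGTTCATAG → Tm = 72°C (< 73°C)
First 25 bases: AGCCTTTACCCGCGATGTTCATAGT → Tm = 74°C (≥ 73°C)
Each additional base adds 2°C (A/T) or 4°C (G/C), so Tm is non-decreasing in n; n = 25 is the first length to reach 73°C.

n = 25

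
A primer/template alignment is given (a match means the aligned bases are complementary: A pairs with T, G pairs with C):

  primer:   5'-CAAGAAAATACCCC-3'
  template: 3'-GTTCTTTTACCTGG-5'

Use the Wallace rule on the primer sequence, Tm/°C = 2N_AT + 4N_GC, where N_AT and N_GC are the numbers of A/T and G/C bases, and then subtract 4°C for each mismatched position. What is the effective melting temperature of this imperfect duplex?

28°C

Primer base counts: A=7, T=1, G=1, C=5 → A+T=8, G+C=6
Perfect-match Tm = 2(8) + 4(6) = 16 + 24 = 40°C
Mismatches (positions where the bases are not complementary): 3 (at positions 10, 11, 12)
Effective Tm = 40 − 3×4 = 40 − 12 = 28°C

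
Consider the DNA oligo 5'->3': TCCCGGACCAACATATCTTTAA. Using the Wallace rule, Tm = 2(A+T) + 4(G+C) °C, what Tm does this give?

62°C

Scanning the sequence gives T=6, A=7, G=2, C=7.
A+T = 13, G+C = 9
Tm = 4·9 + 2·13 = 36 + 26 = 62°C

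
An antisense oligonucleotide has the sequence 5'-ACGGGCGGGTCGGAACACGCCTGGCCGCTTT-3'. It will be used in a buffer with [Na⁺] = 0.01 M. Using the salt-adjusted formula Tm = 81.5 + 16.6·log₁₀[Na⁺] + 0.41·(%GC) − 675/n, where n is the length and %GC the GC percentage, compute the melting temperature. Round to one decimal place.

Length n = 31. Base counts: A=4, T=5, G=12, C=10
G+C = 22, so %GC = 22/31 × 100 = 70.968%
Salt term: 16.6 × (-2) = -33.2
GC term: 0.41 × 70.968 = 29.097; length term: −675/31 = −21.774
Tm = 81.5 + (-33.2) + 29.097 − 21.774 = 55.623 → 55.6°C

55.6°C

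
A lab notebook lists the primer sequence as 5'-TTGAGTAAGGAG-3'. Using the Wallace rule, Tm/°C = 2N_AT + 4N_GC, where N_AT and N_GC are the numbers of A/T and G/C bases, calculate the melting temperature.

G=5, T=3, C=0, A=4
AT pairs contribute 7, GC pairs contribute 5.
Tm = 2(7) + 4(5) = 14 + 20 = 34°C

34°C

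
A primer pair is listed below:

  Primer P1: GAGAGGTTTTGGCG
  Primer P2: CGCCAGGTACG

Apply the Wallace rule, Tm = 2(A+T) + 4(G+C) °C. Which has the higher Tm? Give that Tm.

Primer P1: A+T=6, G+C=8 → Tm = 2(6)+4(8) = 44°C
Primer P2: A+T=3, G+C=8 → Tm = 2(3)+4(8) = 38°C
44°C vs 38°C → primer P1 is higher.

Primer P1, 44°C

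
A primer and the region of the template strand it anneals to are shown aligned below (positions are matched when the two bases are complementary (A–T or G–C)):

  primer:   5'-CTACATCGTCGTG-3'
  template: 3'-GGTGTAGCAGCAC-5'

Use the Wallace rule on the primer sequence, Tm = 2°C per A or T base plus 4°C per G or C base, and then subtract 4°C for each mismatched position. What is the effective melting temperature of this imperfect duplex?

36°C

Primer base counts: A=2, T=4, G=3, C=4 → A+T=6, G+C=7
Perfect-match Tm = 2(6) + 4(7) = 12 + 28 = 40°C
Mismatches (positions where the bases are not complementary): 1 (at position 2)
Effective Tm = 40 − 1×4 = 40 − 4 = 36°C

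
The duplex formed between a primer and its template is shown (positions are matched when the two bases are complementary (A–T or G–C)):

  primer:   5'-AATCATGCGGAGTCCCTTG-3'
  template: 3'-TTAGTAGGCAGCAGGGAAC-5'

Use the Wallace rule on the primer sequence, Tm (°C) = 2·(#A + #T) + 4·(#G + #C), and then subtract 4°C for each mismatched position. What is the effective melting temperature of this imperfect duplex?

46°C

Primer base counts: A=4, T=5, G=5, C=5 → A+T=9, G+C=10
Perfect-match Tm = 2(9) + 4(10) = 18 + 40 = 58°C
Mismatches (positions where the bases are not complementary): 3 (at positions 7, 10, 11)
Effective Tm = 58 − 3×4 = 58 − 12 = 46°C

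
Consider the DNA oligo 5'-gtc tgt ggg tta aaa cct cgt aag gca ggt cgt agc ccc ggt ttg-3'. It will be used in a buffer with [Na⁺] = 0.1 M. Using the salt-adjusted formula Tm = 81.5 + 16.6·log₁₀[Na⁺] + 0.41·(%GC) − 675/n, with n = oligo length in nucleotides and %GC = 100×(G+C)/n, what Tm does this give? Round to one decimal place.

72.7°C

Length n = 45. A=8, G=15, C=10, T=12
G+C = 25, so %GC = 25/45 × 100 = 55.556%
Salt term: 16.6 × (-1) = -16.6
GC term: 0.41 × 55.556 = 22.778; length term: −675/45 = −15
Tm = 81.5 + (-16.6) + 22.778 − 15 = 72.678 → 72.7°C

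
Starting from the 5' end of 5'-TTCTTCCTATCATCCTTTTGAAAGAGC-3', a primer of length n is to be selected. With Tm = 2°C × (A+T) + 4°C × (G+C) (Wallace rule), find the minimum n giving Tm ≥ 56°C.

First 20 bases: TTCTTCCTATCATCCTTTTG → Tm = 54°C (< 56°C)
First 21 bases: TTCTTCCTATCATCCTTTTGA → Tm = 56°C (≥ 56°C)
Since every base adds ≥2°C, Tm only increases with n, so the threshold is first crossed at n = 21.

n = 21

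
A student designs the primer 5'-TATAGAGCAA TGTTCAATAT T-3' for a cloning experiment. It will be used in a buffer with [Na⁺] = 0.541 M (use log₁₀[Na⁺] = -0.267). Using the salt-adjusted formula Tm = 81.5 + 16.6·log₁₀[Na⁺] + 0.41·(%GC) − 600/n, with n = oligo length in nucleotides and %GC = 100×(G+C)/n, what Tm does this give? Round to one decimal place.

58.3°C

Length n = 21. A=8, C=2, T=8, G=3
G+C = 5, so %GC = 5/21 × 100 = 23.81%
Salt term: 16.6 × (-0.267) = -4.432
GC term: 0.41 × 23.81 = 9.762; length term: −600/21 = −28.571
Tm = 81.5 + (-4.432) + 9.762 − 28.571 = 58.259 → 58.3°C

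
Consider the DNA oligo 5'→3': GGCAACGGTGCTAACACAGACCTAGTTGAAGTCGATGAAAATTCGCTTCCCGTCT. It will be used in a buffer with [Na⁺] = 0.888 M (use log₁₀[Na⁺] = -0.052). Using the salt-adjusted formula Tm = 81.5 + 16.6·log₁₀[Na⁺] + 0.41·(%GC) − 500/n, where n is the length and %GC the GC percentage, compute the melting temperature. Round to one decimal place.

Length n = 55. T=13, A=15, G=13, C=14
G+C = 27, so %GC = 27/55 × 100 = 49.091%
Salt term: 16.6 × (-0.052) = -0.863
GC term: 0.41 × 49.091 = 20.127; length term: −500/55 = −9.091
Tm = 81.5 + (-0.863) + 20.127 − 9.091 = 91.673 → 91.7°C

91.7°C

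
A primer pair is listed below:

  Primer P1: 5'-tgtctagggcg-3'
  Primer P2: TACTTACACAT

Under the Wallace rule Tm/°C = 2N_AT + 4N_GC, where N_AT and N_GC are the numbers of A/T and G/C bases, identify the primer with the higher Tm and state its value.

Primer P1, 36°C

Primer P1: A+T=4, G+C=7 → Tm = 2(4)+4(7) = 36°C
Primer P2: A+T=8, G+C=3 → Tm = 2(8)+4(3) = 28°C
36°C vs 28°C → primer P1 is higher.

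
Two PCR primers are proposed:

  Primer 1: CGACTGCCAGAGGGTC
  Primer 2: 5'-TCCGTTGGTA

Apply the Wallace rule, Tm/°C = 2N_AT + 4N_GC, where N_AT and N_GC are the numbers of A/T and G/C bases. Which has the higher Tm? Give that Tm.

Primer 1: A+T=5, G+C=11 → Tm = 2(5)+4(11) = 54°C
Primer 2: A+T=5, G+C=5 → Tm = 2(5)+4(5) = 30°C
54°C vs 30°C → primer 1 is higher.

Primer 1, 54°C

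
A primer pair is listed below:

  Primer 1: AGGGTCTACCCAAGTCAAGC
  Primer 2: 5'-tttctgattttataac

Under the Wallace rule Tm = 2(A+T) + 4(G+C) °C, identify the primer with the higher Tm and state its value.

Primer 1: A+T=9, G+C=11 → Tm = 2(9)+4(11) = 62°C
Primer 2: A+T=13, G+C=3 → Tm = 2(13)+4(3) = 38°C
62°C vs 38°C → primer 1 is higher.

Primer 1, 62°C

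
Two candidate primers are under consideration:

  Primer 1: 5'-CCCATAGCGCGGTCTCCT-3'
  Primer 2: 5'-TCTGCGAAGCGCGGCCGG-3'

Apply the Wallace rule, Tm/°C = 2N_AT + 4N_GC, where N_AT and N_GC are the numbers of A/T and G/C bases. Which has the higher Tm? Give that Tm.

Primer 2, 64°C

Primer 1: A+T=6, G+C=12 → Tm = 2(6)+4(12) = 60°C
Primer 2: A+T=4, G+C=14 → Tm = 2(4)+4(14) = 64°C
60°C vs 64°C → primer 2 is higher.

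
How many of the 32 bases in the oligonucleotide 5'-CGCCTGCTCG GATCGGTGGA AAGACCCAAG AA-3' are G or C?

Base counts: C=9, A=9, T=4, G=10
Total G or C: 10 + 9 = 19

19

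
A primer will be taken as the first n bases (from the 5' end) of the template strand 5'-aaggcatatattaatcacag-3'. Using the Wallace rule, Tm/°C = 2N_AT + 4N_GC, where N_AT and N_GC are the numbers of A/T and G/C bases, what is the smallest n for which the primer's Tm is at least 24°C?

First 8 bases: AAGGCATA → Tm = 22°C (< 24°C)
First 9 bases: AAGGCATAT → Tm = 24°C (≥ 24°C)
Each additional base adds 2°C (A/T) or 4°C (G/C), so Tm is non-decreasing in n; n = 9 is the first length to reach 24°C.

n = 9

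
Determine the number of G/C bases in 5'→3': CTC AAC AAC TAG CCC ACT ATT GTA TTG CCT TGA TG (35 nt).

15

Base counts: G=5, C=10, T=11, A=9
G+C = 5 + 10 = 15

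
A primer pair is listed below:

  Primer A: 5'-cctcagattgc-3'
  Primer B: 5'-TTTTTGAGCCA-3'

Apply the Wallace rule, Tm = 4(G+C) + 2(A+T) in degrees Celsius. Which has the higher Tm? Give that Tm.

Primer A, 34°C

Primer A: A+T=5, G+C=6 → Tm = 2(5)+4(6) = 34°C
Primer B: A+T=7, G+C=4 → Tm = 2(7)+4(4) = 30°C
34°C vs 30°C → primer A is higher.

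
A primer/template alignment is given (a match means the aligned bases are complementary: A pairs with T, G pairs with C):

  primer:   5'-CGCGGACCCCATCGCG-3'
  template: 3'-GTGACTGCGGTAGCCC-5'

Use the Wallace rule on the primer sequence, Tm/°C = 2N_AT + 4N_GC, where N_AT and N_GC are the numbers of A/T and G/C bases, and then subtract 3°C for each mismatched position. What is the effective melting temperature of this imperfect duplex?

Primer base counts: A=2, T=1, G=5, C=8 → A+T=3, G+C=13
Perfect-match Tm = 2(3) + 4(13) = 6 + 52 = 58°C
Mismatches (positions where the bases are not complementary): 4 (at positions 2, 4, 8, 15)
Effective Tm = 58 − 4×3 = 58 − 12 = 46°C

46°C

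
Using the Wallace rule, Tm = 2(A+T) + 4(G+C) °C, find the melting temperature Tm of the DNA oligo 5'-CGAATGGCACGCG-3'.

44°C

Base counts: A=3, C=4, T=1, G=5
So N_AT = 4 and N_GC = 9.
Tm = 2×4 + 4×9 = 44°C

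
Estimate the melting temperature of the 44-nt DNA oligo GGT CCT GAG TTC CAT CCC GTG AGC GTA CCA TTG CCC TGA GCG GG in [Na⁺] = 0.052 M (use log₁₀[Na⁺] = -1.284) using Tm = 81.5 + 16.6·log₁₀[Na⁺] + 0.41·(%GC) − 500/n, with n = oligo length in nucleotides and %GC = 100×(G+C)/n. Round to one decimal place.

Length n = 44. Base counts: G=14, T=10, C=14, A=6
G+C = 28, so %GC = 28/44 × 100 = 63.636%
Salt term: 16.6 × (-1.284) = -21.314
GC term: 0.41 × 63.636 = 26.091; length term: −500/44 = −11.364
Tm = 81.5 + (-21.314) + 26.091 − 11.364 = 74.913 → 74.9°C

74.9°C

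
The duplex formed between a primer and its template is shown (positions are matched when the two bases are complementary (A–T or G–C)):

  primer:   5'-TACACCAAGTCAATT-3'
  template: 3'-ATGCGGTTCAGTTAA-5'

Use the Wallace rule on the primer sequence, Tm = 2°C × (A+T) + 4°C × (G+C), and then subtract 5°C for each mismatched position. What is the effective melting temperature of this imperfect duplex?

35°C

Primer base counts: A=6, T=4, G=1, C=4 → A+T=10, G+C=5
Perfect-match Tm = 2(10) + 4(5) = 20 + 20 = 40°C
Mismatches (positions where the bases are not complementary): 1 (at position 4)
Effective Tm = 40 − 1×5 = 40 − 5 = 35°C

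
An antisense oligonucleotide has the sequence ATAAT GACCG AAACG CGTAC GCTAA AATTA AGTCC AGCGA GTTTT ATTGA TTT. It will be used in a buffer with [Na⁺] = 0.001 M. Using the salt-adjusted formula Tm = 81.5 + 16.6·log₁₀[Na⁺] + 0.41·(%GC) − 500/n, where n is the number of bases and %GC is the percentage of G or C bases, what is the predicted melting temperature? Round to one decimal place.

Length n = 53. C=9, G=10, A=18, T=16
G+C = 19, so %GC = 19/53 × 100 = 35.849%
Salt term: 16.6 × (-3) = -49.8
GC term: 0.41 × 35.849 = 14.698; length term: −500/53 = −9.434
Tm = 81.5 + (-49.8) + 14.698 − 9.434 = 36.964 → 37.0°C

37.0°C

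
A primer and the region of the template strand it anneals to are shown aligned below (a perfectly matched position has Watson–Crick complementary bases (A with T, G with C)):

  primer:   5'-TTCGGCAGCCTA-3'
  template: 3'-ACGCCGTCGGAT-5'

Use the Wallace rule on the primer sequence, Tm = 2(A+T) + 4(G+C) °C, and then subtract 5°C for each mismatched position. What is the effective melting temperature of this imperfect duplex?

33°C

Primer base counts: A=2, T=3, G=3, C=4 → A+T=5, G+C=7
Perfect-match Tm = 2(5) + 4(7) = 10 + 28 = 38°C
Mismatches (positions where the bases are not complementary): 1 (at position 2)
Effective Tm = 38 − 1×5 = 38 − 5 = 33°C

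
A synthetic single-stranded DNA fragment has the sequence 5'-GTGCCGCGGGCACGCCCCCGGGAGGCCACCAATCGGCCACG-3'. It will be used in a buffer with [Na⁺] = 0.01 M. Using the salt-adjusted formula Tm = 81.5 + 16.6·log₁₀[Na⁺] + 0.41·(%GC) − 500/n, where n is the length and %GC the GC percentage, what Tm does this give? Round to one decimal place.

Length n = 41. T=2, G=15, A=6, C=18
G+C = 33, so %GC = 33/41 × 100 = 80.488%
Salt term: 16.6 × (-2) = -33.2
GC term: 0.41 × 80.488 = 33; length term: −500/41 = −12.195
Tm = 81.5 + (-33.2) + 33 − 12.195 = 69.105 → 69.1°C

69.1°C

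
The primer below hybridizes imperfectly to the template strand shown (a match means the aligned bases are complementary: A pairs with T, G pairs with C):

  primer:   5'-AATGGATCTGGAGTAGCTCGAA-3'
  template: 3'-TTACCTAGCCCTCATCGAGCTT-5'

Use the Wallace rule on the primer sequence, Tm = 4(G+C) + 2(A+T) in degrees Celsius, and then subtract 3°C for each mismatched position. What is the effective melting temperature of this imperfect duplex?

61°C

Primer base counts: A=7, T=5, G=7, C=3 → A+T=12, G+C=10
Perfect-match Tm = 2(12) + 4(10) = 24 + 40 = 64°C
Mismatches (positions where the bases are not complementary): 1 (at position 9)
Effective Tm = 64 − 1×3 = 64 − 3 = 61°C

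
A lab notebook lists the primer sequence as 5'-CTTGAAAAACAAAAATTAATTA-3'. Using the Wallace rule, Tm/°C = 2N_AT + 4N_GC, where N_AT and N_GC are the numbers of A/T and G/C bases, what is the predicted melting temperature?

50°C

Scanning the sequence gives T=6, A=13, C=2, G=1.
So N_AT = 19 and N_GC = 3.
Tm = 4·3 + 2·19 = 12 + 38 = 50°C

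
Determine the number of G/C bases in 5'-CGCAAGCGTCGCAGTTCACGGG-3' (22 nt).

Base counts: G=8, T=3, A=4, C=7
G+C = 8 + 7 = 15

15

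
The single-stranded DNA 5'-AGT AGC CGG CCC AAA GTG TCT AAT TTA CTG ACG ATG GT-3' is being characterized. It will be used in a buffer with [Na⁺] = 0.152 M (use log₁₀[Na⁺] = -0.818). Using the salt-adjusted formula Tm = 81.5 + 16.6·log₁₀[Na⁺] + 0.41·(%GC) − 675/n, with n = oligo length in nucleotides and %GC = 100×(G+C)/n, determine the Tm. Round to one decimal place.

69.6°C

Length n = 38. Counting bases: C=8, A=10, G=10, T=10
G+C = 18, so %GC = 18/38 × 100 = 47.368%
Salt term: 16.6 × (-0.818) = -13.579
GC term: 0.41 × 47.368 = 19.421; length term: −675/38 = −17.763
Tm = 81.5 + (-13.579) + 19.421 − 17.763 = 69.579 → 69.6°C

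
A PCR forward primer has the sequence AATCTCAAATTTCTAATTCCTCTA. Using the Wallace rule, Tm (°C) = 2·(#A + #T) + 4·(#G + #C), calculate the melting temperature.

60°C

Scanning the sequence gives G=0, C=6, A=8, T=10.
So N_AT = 18 and N_GC = 6.
Tm = 4·6 + 2·18 = 24 + 36 = 60°C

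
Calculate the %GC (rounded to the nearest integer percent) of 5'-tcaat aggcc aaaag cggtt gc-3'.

Base counts: T=4, G=6, C=5, A=7
G+C = 6 + 5 = 11 out of 22 bases
%GC = 11/22 × 100 = 50% ≈ 50%

50%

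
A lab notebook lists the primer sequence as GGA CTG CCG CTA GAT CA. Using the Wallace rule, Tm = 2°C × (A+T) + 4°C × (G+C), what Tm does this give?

G=5, C=5, T=3, A=4
AT pairs contribute 7, GC pairs contribute 10.
Tm = 2(7) + 4(10) = 14 + 40 = 54°C

54°C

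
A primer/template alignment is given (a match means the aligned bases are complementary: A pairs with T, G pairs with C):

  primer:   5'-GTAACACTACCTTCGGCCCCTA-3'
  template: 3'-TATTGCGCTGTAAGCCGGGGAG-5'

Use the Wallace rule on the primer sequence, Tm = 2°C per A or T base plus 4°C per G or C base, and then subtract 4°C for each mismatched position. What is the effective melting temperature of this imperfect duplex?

48°C

Primer base counts: A=5, T=5, G=3, C=9 → A+T=10, G+C=12
Perfect-match Tm = 2(10) + 4(12) = 20 + 48 = 68°C
Mismatches (positions where the bases are not complementary): 5 (at positions 1, 6, 8, 11, 22)
Effective Tm = 68 − 5×4 = 68 − 20 = 48°C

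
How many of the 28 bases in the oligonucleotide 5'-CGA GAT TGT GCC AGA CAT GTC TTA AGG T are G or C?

A=7, C=5, G=8, T=8
G+C = 8 + 5 = 13

13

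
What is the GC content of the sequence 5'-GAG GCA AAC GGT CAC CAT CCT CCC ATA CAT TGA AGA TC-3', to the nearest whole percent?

Counting bases: A=12, G=7, C=12, T=7
G+C = 7 + 12 = 19 out of 38 bases
%GC = 19/38 × 100 = 50% ≈ 50%

50%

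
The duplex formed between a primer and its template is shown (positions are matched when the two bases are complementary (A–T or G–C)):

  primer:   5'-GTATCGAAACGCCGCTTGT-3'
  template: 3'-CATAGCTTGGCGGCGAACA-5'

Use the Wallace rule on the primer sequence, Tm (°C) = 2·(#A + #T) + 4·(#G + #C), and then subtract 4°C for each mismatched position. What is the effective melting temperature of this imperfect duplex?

54°C

Primer base counts: A=4, T=5, G=5, C=5 → A+T=9, G+C=10
Perfect-match Tm = 2(9) + 4(10) = 18 + 40 = 58°C
Mismatches (positions where the bases are not complementary): 1 (at position 9)
Effective Tm = 58 − 1×4 = 58 − 4 = 54°C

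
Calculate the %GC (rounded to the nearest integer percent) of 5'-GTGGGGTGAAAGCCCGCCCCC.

Scanning the sequence gives G=8, C=8, T=2, A=3.
G+C = 8 + 8 = 16 out of 21 bases
%GC = 16/21 × 100 = 76.19% ≈ 76%

76%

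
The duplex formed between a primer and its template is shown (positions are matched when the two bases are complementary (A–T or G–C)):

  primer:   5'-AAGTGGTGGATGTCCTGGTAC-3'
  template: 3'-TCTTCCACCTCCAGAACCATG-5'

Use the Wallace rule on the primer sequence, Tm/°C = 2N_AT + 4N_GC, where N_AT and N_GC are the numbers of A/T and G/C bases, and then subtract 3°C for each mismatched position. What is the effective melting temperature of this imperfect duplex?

Primer base counts: A=4, T=6, G=8, C=3 → A+T=10, G+C=11
Perfect-match Tm = 2(10) + 4(11) = 20 + 44 = 64°C
Mismatches (positions where the bases are not complementary): 5 (at positions 2, 3, 4, 11, 15)
Effective Tm = 64 − 5×3 = 64 − 15 = 49°C

49°C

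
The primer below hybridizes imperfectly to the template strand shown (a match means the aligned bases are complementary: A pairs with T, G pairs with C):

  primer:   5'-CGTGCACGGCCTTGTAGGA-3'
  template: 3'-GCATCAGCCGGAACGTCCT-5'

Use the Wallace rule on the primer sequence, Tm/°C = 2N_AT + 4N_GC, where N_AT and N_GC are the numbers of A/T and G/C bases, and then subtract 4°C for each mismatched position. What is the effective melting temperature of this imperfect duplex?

Primer base counts: A=3, T=4, G=7, C=5 → A+T=7, G+C=12
Perfect-match Tm = 2(7) + 4(12) = 14 + 48 = 62°C
Mismatches (positions where the bases are not complementary): 4 (at positions 4, 5, 6, 15)
Effective Tm = 62 − 4×4 = 62 − 16 = 46°C

46°C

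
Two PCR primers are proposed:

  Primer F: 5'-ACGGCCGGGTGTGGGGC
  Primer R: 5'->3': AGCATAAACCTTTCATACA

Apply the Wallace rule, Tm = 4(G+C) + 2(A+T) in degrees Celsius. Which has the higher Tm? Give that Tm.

Primer F: A+T=3, G+C=14 → Tm = 2(3)+4(14) = 62°C
Primer R: A+T=13, G+C=6 → Tm = 2(13)+4(6) = 50°C
62°C vs 50°C → primer F is higher.

Primer F, 62°C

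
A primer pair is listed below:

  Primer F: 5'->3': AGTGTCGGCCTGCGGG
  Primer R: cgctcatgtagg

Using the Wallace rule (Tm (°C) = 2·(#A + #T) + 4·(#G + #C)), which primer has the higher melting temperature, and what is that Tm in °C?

Primer F, 56°C

Primer F: A+T=4, G+C=12 → Tm = 2(4)+4(12) = 56°C
Primer R: A+T=5, G+C=7 → Tm = 2(5)+4(7) = 38°C
56°C vs 38°C → primer F is higher.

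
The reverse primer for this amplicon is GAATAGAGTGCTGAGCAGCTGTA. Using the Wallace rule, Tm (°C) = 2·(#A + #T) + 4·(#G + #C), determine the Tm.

68°C

G=8, T=5, C=3, A=7
A+T = 12, G+C = 11
Tm = 2(12) + 4(11) = 24 + 44 = 68°C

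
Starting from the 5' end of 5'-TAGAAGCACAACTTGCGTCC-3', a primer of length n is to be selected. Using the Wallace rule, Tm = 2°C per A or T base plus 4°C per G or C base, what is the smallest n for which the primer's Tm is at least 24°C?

First 8 bases: TAGAAGCA → Tm = 22°C (< 24°C)
First 9 bases: TAGAAGCAC → Tm = 26°C (≥ 24°C)
Each additional base adds 2°C (A/T) or 4°C (G/C), so Tm is non-decreasing in n; n = 9 is the first length to reach 24°C.

n = 9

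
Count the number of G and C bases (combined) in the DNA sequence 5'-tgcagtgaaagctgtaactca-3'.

9

Base counts: A=7, T=5, C=4, G=5
Total G or C: 5 + 4 = 9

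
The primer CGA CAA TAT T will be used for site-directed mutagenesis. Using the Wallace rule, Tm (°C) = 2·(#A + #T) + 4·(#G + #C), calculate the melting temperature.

26°C

Scanning the sequence gives T=3, G=1, A=4, C=2.
AT pairs contribute 7, GC pairs contribute 3.
Tm = 2(7) + 4(3) = 14 + 12 = 26°C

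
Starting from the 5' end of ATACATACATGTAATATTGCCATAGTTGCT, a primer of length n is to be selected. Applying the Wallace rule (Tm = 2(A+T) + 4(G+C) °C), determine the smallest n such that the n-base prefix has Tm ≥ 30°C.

First 11 bases: ATACATACATG → Tm = 28°C (< 30°C)
First 12 bases: ATACATACATGT → Tm = 30°C (≥ 30°C)
Each additional base adds 2°C (A/T) or 4°C (G/C), so Tm is non-decreasing in n; n = 12 is the first length to reach 30°C.

n = 12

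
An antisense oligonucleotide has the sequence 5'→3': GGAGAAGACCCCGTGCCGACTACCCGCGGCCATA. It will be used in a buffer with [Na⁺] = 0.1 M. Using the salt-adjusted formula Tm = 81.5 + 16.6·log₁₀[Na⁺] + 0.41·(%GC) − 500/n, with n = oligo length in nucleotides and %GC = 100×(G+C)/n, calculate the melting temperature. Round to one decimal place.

77.9°C

Length n = 34. Counting bases: T=3, A=8, C=13, G=10
G+C = 23, so %GC = 23/34 × 100 = 67.647%
Salt term: 16.6 × (-1) = -16.6
GC term: 0.41 × 67.647 = 27.735; length term: −500/34 = −14.706
Tm = 81.5 + (-16.6) + 27.735 − 14.706 = 77.929 → 77.9°C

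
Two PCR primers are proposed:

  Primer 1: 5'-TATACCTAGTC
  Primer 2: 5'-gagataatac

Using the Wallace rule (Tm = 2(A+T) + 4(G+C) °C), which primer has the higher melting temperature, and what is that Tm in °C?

Primer 1: A+T=7, G+C=4 → Tm = 2(7)+4(4) = 30°C
Primer 2: A+T=7, G+C=3 → Tm = 2(7)+4(3) = 26°C
30°C vs 26°C → primer 1 is higher.

Primer 1, 30°C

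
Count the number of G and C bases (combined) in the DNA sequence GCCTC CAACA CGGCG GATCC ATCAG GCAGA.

19

Counting bases: T=3, C=11, A=8, G=8
G+C = 8 + 11 = 19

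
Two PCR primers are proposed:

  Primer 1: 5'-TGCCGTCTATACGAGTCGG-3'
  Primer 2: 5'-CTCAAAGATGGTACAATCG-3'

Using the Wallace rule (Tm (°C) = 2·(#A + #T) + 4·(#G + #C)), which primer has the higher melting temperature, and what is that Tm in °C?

Primer 1, 60°C

Primer 1: A+T=8, G+C=11 → Tm = 2(8)+4(11) = 60°C
Primer 2: A+T=11, G+C=8 → Tm = 2(11)+4(8) = 54°C
60°C vs 54°C → primer 1 is higher.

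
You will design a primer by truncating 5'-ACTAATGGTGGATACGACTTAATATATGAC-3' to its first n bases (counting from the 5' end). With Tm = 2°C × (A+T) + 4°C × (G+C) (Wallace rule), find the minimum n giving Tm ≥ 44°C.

n = 16

First 15 bases: ACTAATGGTGGATAC → Tm = 42°C (< 44°C)
First 16 bases: ACTAATGGTGGATACG → Tm = 46°C (≥ 44°C)
Since every base adds ≥2°C, Tm only increases with n, so the threshold is first crossed at n = 16.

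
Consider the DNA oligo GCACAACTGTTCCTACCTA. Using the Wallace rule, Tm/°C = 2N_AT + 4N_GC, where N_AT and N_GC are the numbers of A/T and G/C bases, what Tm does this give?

Base counts: C=7, T=5, G=2, A=5
So N_AT = 10 and N_GC = 9.
Tm = 2×10 + 4×9 = 56°C

56°C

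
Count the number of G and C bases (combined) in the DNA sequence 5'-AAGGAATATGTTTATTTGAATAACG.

6

Scanning the sequence gives A=10, G=5, T=9, C=1.
G+C = 5 + 1 = 6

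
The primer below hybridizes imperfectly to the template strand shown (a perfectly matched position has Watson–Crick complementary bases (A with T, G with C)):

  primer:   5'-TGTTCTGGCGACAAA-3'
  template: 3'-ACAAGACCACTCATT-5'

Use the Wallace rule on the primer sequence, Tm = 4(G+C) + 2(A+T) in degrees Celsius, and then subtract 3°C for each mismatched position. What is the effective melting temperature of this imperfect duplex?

Primer base counts: A=4, T=4, G=4, C=3 → A+T=8, G+C=7
Perfect-match Tm = 2(8) + 4(7) = 16 + 28 = 44°C
Mismatches (positions where the bases are not complementary): 3 (at positions 9, 12, 13)
Effective Tm = 44 − 3×3 = 44 − 9 = 35°C

35°C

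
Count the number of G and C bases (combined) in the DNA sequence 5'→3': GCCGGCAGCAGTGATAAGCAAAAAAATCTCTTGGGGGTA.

19

Base counts: A=13, G=12, C=7, T=7
G+C = 12 + 7 = 19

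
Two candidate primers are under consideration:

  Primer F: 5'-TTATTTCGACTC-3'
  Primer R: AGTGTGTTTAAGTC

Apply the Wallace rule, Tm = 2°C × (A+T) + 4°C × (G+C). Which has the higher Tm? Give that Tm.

Primer R, 38°C

Primer F: A+T=8, G+C=4 → Tm = 2(8)+4(4) = 32°C
Primer R: A+T=9, G+C=5 → Tm = 2(9)+4(5) = 38°C
32°C vs 38°C → primer R is higher.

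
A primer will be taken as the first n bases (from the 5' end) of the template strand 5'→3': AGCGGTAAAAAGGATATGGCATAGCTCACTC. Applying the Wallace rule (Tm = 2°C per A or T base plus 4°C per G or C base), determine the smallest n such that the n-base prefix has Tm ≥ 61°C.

n = 22

First 21 bases: AGCGGTAAAAAGGATATGGCA → Tm = 60°C (< 61°C)
First 22 bases: AGCGGTAAAAAGGATATGGCAT → Tm = 62°C (≥ 61°C)
Since every base adds ≥2°C, Tm only increases with n, so the threshold is first crossed at n = 22.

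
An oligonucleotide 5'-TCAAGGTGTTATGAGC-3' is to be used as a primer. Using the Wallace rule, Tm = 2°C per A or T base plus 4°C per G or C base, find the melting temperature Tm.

Scanning the sequence gives C=2, A=4, G=5, T=5.
A+T = 9, G+C = 7
Tm = 2×9 + 4×7 = 46°C

46°C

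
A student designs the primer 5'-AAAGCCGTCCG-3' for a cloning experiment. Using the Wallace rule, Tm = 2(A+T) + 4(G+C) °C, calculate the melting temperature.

36°C

Counting bases: C=4, A=3, G=3, T=1
So N_AT = 4 and N_GC = 7.
Tm = 2(4) + 4(7) = 8 + 28 = 36°C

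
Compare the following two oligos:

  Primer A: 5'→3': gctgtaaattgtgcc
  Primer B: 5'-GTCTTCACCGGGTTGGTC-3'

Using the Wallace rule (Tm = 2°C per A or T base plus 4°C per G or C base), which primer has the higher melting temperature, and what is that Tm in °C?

Primer A: A+T=8, G+C=7 → Tm = 2(8)+4(7) = 44°C
Primer B: A+T=7, G+C=11 → Tm = 2(7)+4(11) = 58°C
44°C vs 58°C → primer B is higher.

Primer B, 58°C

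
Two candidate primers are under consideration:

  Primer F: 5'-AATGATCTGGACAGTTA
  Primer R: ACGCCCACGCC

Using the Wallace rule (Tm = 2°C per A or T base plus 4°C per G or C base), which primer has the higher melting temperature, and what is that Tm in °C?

Primer F, 46°C

Primer F: A+T=11, G+C=6 → Tm = 2(11)+4(6) = 46°C
Primer R: A+T=2, G+C=9 → Tm = 2(2)+4(9) = 40°C
46°C vs 40°C → primer F is higher.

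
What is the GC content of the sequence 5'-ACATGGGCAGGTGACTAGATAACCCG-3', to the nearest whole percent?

Base counts: A=8, T=4, G=8, C=6
G+C = 8 + 6 = 14 out of 26 bases
%GC = 14/26 × 100 = 53.85% ≈ 54%

54%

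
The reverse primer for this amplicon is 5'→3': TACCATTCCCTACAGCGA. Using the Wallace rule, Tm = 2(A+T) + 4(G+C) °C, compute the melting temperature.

Counting bases: C=7, G=2, A=5, T=4
AT pairs contribute 9, GC pairs contribute 9.
Tm = 2×9 + 4×9 = 54°C

54°C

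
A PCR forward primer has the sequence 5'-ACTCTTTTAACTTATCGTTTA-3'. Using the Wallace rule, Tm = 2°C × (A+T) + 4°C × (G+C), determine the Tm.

Counting bases: T=11, A=5, C=4, G=1
A+T = 16, G+C = 5
Tm = 2×16 + 4×5 = 52°C

52°C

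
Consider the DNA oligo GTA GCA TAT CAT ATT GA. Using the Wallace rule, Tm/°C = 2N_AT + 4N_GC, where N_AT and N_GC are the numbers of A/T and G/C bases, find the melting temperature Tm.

Counting bases: C=2, G=3, A=6, T=6
AT pairs contribute 12, GC pairs contribute 5.
Tm = 2(12) + 4(5) = 24 + 20 = 44°C

44°C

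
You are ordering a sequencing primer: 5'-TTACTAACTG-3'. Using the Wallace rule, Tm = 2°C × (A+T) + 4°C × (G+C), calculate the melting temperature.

Counting bases: T=4, C=2, G=1, A=3
AT pairs contribute 7, GC pairs contribute 3.
Tm = 2(7) + 4(3) = 14 + 12 = 26°C

26°C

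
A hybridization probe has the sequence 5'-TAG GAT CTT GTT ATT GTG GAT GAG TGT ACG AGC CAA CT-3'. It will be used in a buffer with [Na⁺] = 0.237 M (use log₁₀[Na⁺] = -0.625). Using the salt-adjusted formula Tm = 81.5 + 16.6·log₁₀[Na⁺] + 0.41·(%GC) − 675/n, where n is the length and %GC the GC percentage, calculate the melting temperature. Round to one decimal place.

70.6°C

Length n = 38. Base counts: C=5, T=13, G=11, A=9
G+C = 16, so %GC = 16/38 × 100 = 42.105%
Salt term: 16.6 × (-0.625) = -10.375
GC term: 0.41 × 42.105 = 17.263; length term: −675/38 = −17.763
Tm = 81.5 + (-10.375) + 17.263 − 17.763 = 70.625 → 70.6°C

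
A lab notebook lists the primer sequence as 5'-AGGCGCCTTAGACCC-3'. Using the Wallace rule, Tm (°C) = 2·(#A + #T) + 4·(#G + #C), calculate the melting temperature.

50°C

Base counts: A=3, G=4, T=2, C=6
A+T = 5, G+C = 10
Tm = 2×5 + 4×10 = 50°C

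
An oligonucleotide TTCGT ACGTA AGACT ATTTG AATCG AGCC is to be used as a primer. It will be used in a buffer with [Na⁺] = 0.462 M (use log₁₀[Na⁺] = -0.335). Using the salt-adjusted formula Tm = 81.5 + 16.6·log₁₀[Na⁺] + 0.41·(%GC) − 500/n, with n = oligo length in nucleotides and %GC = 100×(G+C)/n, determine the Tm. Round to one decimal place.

75.7°C

Length n = 29. A=8, G=6, T=9, C=6
G+C = 12, so %GC = 12/29 × 100 = 41.379%
Salt term: 16.6 × (-0.335) = -5.561
GC term: 0.41 × 41.379 = 16.965; length term: −500/29 = −17.241
Tm = 81.5 + (-5.561) + 16.965 − 17.241 = 75.663 → 75.7°C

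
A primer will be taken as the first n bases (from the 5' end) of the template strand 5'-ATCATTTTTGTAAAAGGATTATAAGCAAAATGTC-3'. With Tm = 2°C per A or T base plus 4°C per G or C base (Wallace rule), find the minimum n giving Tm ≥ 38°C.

First 15 bases: ATCATTTTTGTAAAA → Tm = 34°C (< 38°C)
First 16 bases: ATCATTTTTGTAAAAG → Tm = 38°C (≥ 38°C)
Since every base adds ≥2°C, Tm only increases with n, so the threshold is first crossed at n = 16.

n = 16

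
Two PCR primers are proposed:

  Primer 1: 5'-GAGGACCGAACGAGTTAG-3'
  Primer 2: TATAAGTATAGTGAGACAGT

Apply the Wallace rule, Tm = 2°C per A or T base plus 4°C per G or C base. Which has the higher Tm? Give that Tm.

Primer 1, 56°C

Primer 1: A+T=8, G+C=10 → Tm = 2(8)+4(10) = 56°C
Primer 2: A+T=14, G+C=6 → Tm = 2(14)+4(6) = 52°C
56°C vs 52°C → primer 1 is higher.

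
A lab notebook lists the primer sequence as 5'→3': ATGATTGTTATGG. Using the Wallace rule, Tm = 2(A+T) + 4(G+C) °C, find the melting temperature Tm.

34°C

Base counts: A=3, T=6, C=0, G=4
AT pairs contribute 9, GC pairs contribute 4.
Tm = 2(9) + 4(4) = 18 + 16 = 34°C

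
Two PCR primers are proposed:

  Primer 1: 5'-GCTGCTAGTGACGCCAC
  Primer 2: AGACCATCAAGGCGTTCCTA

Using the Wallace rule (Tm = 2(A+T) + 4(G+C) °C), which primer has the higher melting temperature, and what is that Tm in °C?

Primer 2, 60°C

Primer 1: A+T=6, G+C=11 → Tm = 2(6)+4(11) = 56°C
Primer 2: A+T=10, G+C=10 → Tm = 2(10)+4(10) = 60°C
56°C vs 60°C → primer 2 is higher.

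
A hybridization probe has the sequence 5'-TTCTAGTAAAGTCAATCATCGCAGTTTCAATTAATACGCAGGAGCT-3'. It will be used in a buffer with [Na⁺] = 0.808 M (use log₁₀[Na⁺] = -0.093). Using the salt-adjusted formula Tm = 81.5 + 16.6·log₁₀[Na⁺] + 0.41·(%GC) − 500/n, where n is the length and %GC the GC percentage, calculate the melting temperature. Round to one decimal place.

84.2°C

Length n = 46. Base counts: C=9, A=15, T=14, G=8
G+C = 17, so %GC = 17/46 × 100 = 36.957%
Salt term: 16.6 × (-0.093) = -1.544
GC term: 0.41 × 36.957 = 15.152; length term: −500/46 = −10.87
Tm = 81.5 + (-1.544) + 15.152 − 10.87 = 84.238 → 84.2°C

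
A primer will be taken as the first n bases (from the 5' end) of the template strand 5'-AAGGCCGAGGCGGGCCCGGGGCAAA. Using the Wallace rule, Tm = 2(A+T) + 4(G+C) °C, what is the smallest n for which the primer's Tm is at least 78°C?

n = 21

First 20 bases: AAGGCCGAGGCGGGCCCGGG → Tm = 74°C (< 78°C)
First 21 bases: AAGGCCGAGGCGGGCCCGGGG → Tm = 78°C (≥ 78°C)
Each additional base adds 2°C (A/T) or 4°C (G/C), so Tm is non-decreasing in n; n = 21 is the first length to reach 78°C.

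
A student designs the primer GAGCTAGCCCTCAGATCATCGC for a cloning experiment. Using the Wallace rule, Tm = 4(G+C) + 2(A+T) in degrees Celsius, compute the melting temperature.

A=5, G=5, C=8, T=4
So N_AT = 9 and N_GC = 13.
Tm = 2×9 + 4×13 = 70°C

70°C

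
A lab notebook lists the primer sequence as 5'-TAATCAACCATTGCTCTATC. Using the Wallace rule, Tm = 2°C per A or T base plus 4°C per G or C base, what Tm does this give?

54°C

G=1, A=6, T=7, C=6
A+T = 13, G+C = 7
Tm = 2(13) + 4(7) = 26 + 28 = 54°C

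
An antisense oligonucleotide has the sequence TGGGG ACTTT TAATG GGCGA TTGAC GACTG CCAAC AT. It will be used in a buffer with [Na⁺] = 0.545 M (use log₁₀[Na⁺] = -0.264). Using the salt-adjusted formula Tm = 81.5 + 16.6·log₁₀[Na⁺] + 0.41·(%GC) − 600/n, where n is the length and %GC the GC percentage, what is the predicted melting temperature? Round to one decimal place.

80.8°C

Length n = 37. Scanning the sequence gives C=7, A=9, T=10, G=11.
G+C = 18, so %GC = 18/37 × 100 = 48.649%
Salt term: 16.6 × (-0.264) = -4.382
GC term: 0.41 × 48.649 = 19.946; length term: −600/37 = −16.216
Tm = 81.5 + (-4.382) + 19.946 − 16.216 = 80.848 → 80.8°C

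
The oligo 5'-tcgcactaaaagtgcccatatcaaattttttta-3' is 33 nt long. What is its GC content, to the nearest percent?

30%

Base counts: A=11, T=12, C=7, G=3
G+C = 3 + 7 = 10 out of 33 bases
%GC = 10/33 × 100 = 30.3% ≈ 30%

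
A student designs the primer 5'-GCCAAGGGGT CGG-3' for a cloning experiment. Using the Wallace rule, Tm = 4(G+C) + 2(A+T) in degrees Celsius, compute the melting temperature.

Scanning the sequence gives A=2, G=7, C=3, T=1.
So N_AT = 3 and N_GC = 10.
Tm = 2×3 + 4×10 = 46°C

46°C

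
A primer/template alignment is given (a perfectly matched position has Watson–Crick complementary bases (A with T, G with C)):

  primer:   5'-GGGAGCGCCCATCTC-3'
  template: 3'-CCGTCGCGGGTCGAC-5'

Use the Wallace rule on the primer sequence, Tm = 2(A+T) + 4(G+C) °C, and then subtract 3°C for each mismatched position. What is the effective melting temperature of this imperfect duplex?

43°C

Primer base counts: A=2, T=2, G=5, C=6 → A+T=4, G+C=11
Perfect-match Tm = 2(4) + 4(11) = 8 + 44 = 52°C
Mismatches (positions where the bases are not complementary): 3 (at positions 3, 12, 15)
Effective Tm = 52 − 3×3 = 52 − 9 = 43°C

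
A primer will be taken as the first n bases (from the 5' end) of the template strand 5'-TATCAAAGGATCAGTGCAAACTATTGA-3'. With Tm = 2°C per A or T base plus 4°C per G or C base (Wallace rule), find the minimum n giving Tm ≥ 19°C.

First 7 bases: TATCAAA → Tm = 16°C (< 19°C)
First 8 bases: TATCAAAG → Tm = 20°C (≥ 19°C)
Each additional base adds 2°C (A/T) or 4°C (G/C), so Tm is non-decreasing in n; n = 8 is the first length to reach 19°C.

n = 8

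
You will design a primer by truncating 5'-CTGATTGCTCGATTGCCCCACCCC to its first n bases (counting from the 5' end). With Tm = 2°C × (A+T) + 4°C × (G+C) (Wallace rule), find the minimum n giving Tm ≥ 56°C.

First 17 bases: CTGATTGCTCGATTGCC → Tm = 52°C (< 56°C)
First 18 bases: CTGATTGCTCGATTGCCC → Tm = 56°C (≥ 56°C)
Since every base adds ≥2°C, Tm only increases with n, so the threshold is first crossed at n = 18.

n = 18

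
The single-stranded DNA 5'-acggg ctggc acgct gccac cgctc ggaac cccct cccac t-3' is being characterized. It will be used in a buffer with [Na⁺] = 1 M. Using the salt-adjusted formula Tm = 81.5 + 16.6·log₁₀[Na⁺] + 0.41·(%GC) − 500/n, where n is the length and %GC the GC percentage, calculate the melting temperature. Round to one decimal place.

99.3°C

Length n = 41. G=10, A=6, T=5, C=20
G+C = 30, so %GC = 30/41 × 100 = 73.171%
Salt term: 16.6 × (0) = 0
GC term: 0.41 × 73.171 = 30; length term: −500/41 = −12.195
Tm = 81.5 + (0) + 30 − 12.195 = 99.305 → 99.3°C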